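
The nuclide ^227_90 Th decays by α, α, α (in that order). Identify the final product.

Po-215

Start: (A, Z) = (227, 90).
After α: (223, 88).
After α: (219, 86).
After α: (215, 84).
Z = 84 is polonium.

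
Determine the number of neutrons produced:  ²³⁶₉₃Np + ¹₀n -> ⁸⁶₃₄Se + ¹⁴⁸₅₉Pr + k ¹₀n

3

Conserve mass number: 237 = 86 + 148 + k, so k = 237 − 234 = 3.
Check atomic number: 93 = 34 + 59 + 0 = 93. ✓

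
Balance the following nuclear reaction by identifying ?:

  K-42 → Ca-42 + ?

Conserve mass number: 42 = 42 + A, so A = 0.
Conserve atomic number: 19 = 20 + Z, so Z = -1.
A = 0 and Z = -1 is e⁻ — a beta-minus particle.

beta-minus particle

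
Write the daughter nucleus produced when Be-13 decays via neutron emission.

Neutron emission: mass number changes by -1, atomic number by +0.
A: 13 − 1 = 12; Z: 4 = 4.
Z = 4 is beryllium, so the daughter is Be-12.

Be-12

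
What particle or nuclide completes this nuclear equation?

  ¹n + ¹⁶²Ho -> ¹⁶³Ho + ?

gamma ray

Conserve mass number: 1 + 162 = 163 + A, so A = 0.
Conserve atomic number: 0 + 67 = 67 + Z, so Z = 0.
A = 0 and Z = 0 is γ — a gamma ray.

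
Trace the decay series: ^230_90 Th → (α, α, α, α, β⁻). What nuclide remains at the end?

Start: (A, Z) = (230, 90).
After α: (226, 88).
After α: (222, 86).
After α: (218, 84).
After α: (214, 82).
After β⁻: (214, 83).
Z = 83 is bismuth.

Bi-214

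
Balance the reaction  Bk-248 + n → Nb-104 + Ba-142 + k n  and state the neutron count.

3

Conserve mass number: 249 = 104 + 142 + k, so k = 249 − 246 = 3.
Check atomic number: 97 = 41 + 56 + 0 = 97. ✓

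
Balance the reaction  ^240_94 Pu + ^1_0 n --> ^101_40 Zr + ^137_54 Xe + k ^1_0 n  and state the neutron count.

3

Conserve mass number: 241 = 101 + 137 + k, so k = 241 − 238 = 3.
Check atomic number: 94 = 40 + 54 + 0 = 94. ✓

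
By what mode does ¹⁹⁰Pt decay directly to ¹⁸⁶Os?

alpha decay

ΔA = 186 − 190 = -4; ΔZ = 76 − 78 = -2.
A drops by 4 and Z drops by 2 — the signature of alpha emission.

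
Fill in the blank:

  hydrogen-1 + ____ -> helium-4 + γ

triton

Conserve mass number: 1 + A = 4 + 0, so A = 3.
Conserve atomic number: 1 + Z = 2 + 0, so Z = 1.
A = 3 and Z = 1 is hydrogen-3 — a triton.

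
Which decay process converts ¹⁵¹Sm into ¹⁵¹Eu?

beta-minus decay

ΔA = 151 − 151 = 0; ΔZ = 63 − 62 = +1.
A is unchanged and Z rises by 1 — a neutron has become a proton (β⁻ decay).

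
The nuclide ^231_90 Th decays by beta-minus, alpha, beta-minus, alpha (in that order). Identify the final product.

Start: (A, Z) = (231, 90).
After β⁻: (231, 91).
After α: (227, 89).
After β⁻: (227, 90).
After α: (223, 88).
Z = 88 is radium.

Ra-223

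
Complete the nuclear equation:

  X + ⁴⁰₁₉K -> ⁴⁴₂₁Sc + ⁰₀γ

Conserve mass number: A + 40 = 44 + 0, so A = 4.
Conserve atomic number: Z + 19 = 21 + 0, so Z = 2.
A = 4 and Z = 2 is ⁴₂He — an alpha particle.

alpha particle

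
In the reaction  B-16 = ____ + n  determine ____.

B-15

Conserve mass number: 16 = A + 1, so A = 15.
Conserve atomic number: 5 = Z + 0, so Z = 5.
Z = 5 is boron, so the species is B-15.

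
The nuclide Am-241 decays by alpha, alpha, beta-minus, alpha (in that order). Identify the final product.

Th-229

Start: (A, Z) = (241, 95).
After α: (237, 93).
After α: (233, 91).
After β⁻: (233, 92).
After α: (229, 90).
Z = 90 is thorium.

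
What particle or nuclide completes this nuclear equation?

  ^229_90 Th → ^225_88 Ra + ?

Conserve mass number: 229 = 225 + A, so A = 4.
Conserve atomic number: 90 = 88 + Z, so Z = 2.
A = 4 and Z = 2 is ^4_2 He — an alpha particle.

alpha particle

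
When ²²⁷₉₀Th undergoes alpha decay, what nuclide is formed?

Ra-223

Alpha decay: mass number changes by -4, atomic number by -2.
A: 227 − 4 = 223; Z: 90 − 2 = 88.
Z = 88 is radium, so the daughter is ²²³₈₈Ra.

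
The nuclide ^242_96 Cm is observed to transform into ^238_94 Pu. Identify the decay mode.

ΔA = 238 − 242 = -4; ΔZ = 94 − 96 = -2.
A drops by 4 and Z drops by 2 — the signature of alpha emission.

alpha decay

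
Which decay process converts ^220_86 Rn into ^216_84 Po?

ΔA = 216 − 220 = -4; ΔZ = 84 − 86 = -2.
A drops by 4 and Z drops by 2 — the signature of alpha emission.

alpha decay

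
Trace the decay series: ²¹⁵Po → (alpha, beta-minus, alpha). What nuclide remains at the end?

Start: (A, Z) = (215, 84).
After α: (211, 82).
After β⁻: (211, 83).
After α: (207, 81).
Z = 81 is thallium.

Tl-207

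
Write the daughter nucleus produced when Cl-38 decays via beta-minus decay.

Ar-38

Beta-minus decay: mass number changes by +0, atomic number by +1.
A: 38 = 38; Z: 17 + 1 = 18.
Z = 18 is argon, so the daughter is Ar-38.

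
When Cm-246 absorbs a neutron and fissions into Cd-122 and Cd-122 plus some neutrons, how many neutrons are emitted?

3

Conserve mass number: 247 = 122 + 122 + k, so k = 247 − 244 = 3.
Check atomic number: 96 = 48 + 48 + 0 = 96. ✓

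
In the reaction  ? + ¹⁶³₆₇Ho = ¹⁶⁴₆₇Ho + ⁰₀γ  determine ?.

Conserve mass number: A + 163 = 164 + 0, so A = 1.
Conserve atomic number: Z + 67 = 67 + 0, so Z = 0.
A = 1 and Z = 0 is ¹₀n — a neutron.

neutron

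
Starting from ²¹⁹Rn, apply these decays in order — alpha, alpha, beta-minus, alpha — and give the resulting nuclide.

Start: (A, Z) = (219, 86).
After α: (215, 84).
After α: (211, 82).
After β⁻: (211, 83).
After α: (207, 81).
Z = 81 is thallium.

Tl-207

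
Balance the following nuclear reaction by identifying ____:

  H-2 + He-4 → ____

Conserve mass number: 2 + 4 = A, so A = 6.
Conserve atomic number: 1 + 2 = Z, so Z = 3.
Z = 3 is lithium, so the species is Li-6.

Li-6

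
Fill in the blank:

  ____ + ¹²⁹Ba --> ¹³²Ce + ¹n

alpha particle

Conserve mass number: A + 129 = 132 + 1, so A = 4.
Conserve atomic number: Z + 56 = 58 + 0, so Z = 2.
A = 4 and Z = 2 is ⁴He — an alpha particle.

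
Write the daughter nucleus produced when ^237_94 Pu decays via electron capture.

Electron capture: mass number changes by +0, atomic number by -1.
A: 237 = 237; Z: 94 − 1 = 93.
Z = 93 is neptunium, so the daughter is ^237_93 Np.

Np-237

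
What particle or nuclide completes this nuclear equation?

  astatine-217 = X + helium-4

Bi-213

Conserve mass number: 217 = A + 4, so A = 213.
Conserve atomic number: 85 = Z + 2, so Z = 83.
Z = 83 is bismuth, so the species is bismuth-213.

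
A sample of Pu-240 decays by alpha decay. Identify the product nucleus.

Alpha decay: mass number changes by -4, atomic number by -2.
A: 240 − 4 = 236; Z: 94 − 2 = 92.
Z = 92 is uranium, so the daughter is U-236.

U-236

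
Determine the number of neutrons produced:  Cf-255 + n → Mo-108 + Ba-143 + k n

5

Conserve mass number: 256 = 108 + 143 + k, so k = 256 − 251 = 5.
Check atomic number: 98 = 42 + 56 + 0 = 98. ✓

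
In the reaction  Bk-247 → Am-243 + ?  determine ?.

Conserve mass number: 247 = 243 + A, so A = 4.
Conserve atomic number: 97 = 95 + Z, so Z = 2.
A = 4 and Z = 2 is He-4 — an alpha particle.

alpha particle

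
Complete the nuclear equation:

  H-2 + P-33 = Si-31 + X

Conserve mass number: 2 + 33 = 31 + A, so A = 4.
Conserve atomic number: 1 + 15 = 14 + Z, so Z = 2.
A = 4 and Z = 2 is He-4 — an alpha particle.

alpha particle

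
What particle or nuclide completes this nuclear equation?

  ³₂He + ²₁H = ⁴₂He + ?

Conserve mass number: 3 + 2 = 4 + A, so A = 1.
Conserve atomic number: 2 + 1 = 2 + Z, so Z = 1.
A = 1 and Z = 1 is ¹₁H — a proton.

proton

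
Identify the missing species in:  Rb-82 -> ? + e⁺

Conserve mass number: 82 = A + 0, so A = 82.
Conserve atomic number: 37 = Z + 1, so Z = 36.
Z = 36 is krypton, so the species is Kr-82.

Kr-82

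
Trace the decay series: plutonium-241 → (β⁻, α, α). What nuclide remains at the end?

Pa-233

Start: (A, Z) = (241, 94).
After β⁻: (241, 95).
After α: (237, 93).
After α: (233, 91).
Z = 91 is protactinium.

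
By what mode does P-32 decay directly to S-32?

ΔA = 32 − 32 = 0; ΔZ = 16 − 15 = +1.
A is unchanged and Z rises by 1 — a neutron has become a proton (β⁻ decay).

beta-minus decay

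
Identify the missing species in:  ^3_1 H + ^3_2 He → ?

Li-6

Conserve mass number: 3 + 3 = A, so A = 6.
Conserve atomic number: 1 + 2 = Z, so Z = 3.
Z = 3 is lithium, so the species is ^6_3 Li.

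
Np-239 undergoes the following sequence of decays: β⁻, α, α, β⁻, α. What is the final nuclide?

Ac-227

Start: (A, Z) = (239, 93).
After β⁻: (239, 94).
After α: (235, 92).
After α: (231, 90).
After β⁻: (231, 91).
After α: (227, 89).
Z = 89 is actinium.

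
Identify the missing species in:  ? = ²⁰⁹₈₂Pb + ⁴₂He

Conserve mass number: A = 209 + 4, so A = 213.
Conserve atomic number: Z = 82 + 2, so Z = 84.
Z = 84 is polonium, so the species is ²¹³₈₄Po.

Po-213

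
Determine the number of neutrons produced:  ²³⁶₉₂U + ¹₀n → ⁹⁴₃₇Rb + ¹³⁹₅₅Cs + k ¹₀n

Conserve mass number: 237 = 94 + 139 + k, so k = 237 − 233 = 4.
Check atomic number: 92 = 37 + 55 + 0 = 92. ✓

4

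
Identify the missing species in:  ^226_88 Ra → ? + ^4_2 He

Rn-222

Conserve mass number: 226 = A + 4, so A = 222.
Conserve atomic number: 88 = Z + 2, so Z = 86.
Z = 86 is radon, so the species is ^222_86 Rn.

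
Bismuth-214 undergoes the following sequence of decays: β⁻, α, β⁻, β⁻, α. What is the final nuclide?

Pb-206

Start: (A, Z) = (214, 83).
After β⁻: (214, 84).
After α: (210, 82).
After β⁻: (210, 83).
After β⁻: (210, 84).
After α: (206, 82).
Z = 82 is lead.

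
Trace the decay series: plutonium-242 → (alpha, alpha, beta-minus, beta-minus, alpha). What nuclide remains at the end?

Start: (A, Z) = (242, 94).
After α: (238, 92).
After α: (234, 90).
After β⁻: (234, 91).
After β⁻: (234, 92).
After α: (230, 90).
Z = 90 is thorium.

Th-230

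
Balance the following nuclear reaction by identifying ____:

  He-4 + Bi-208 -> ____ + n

At-211

Conserve mass number: 4 + 208 = A + 1, so A = 211.
Conserve atomic number: 2 + 83 = Z + 0, so Z = 85.
Z = 85 is astatine, so the species is At-211.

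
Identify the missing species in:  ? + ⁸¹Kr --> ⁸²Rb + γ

proton

Conserve mass number: A + 81 = 82 + 0, so A = 1.
Conserve atomic number: Z + 36 = 37 + 0, so Z = 1.
A = 1 and Z = 1 is ¹H — a proton.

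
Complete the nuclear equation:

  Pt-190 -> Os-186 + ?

Conserve mass number: 190 = 186 + A, so A = 4.
Conserve atomic number: 78 = 76 + Z, so Z = 2.
A = 4 and Z = 2 is He-4 — an alpha particle.

alpha particle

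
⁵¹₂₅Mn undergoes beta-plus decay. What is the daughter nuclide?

Beta-plus decay: mass number changes by +0, atomic number by -1.
A: 51 = 51; Z: 25 − 1 = 24.
Z = 24 is chromium, so the daughter is ⁵¹₂₄Cr.

Cr-51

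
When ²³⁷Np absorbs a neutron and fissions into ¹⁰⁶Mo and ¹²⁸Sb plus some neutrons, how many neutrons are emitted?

Conserve mass number: 238 = 106 + 128 + k, so k = 238 − 234 = 4.
Check atomic number: 93 = 42 + 51 + 0 = 93. ✓

4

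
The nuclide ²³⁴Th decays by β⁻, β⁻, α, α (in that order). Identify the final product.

Ra-226

Start: (A, Z) = (234, 90).
After β⁻: (234, 91).
After β⁻: (234, 92).
After α: (230, 90).
After α: (226, 88).
Z = 88 is radium.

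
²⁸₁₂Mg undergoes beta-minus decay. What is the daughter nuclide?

Al-28

Beta-minus decay: mass number changes by +0, atomic number by +1.
A: 28 = 28; Z: 12 + 1 = 13.
Z = 13 is aluminium, so the daughter is ²⁸₁₃Al.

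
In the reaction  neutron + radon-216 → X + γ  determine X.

Rn-217

Conserve mass number: 1 + 216 = A + 0, so A = 217.
Conserve atomic number: 0 + 86 = Z + 0, so Z = 86.
Z = 86 is radon, so the species is radon-217.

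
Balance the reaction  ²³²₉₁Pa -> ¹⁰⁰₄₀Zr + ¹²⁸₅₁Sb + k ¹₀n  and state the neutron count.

4

Conserve mass number: 232 = 100 + 128 + k, so k = 232 − 228 = 4.
Check atomic number: 91 = 40 + 51 + 0 = 91. ✓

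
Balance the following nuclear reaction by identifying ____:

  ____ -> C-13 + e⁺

N-13

Conserve mass number: A = 13 + 0, so A = 13.
Conserve atomic number: Z = 6 + 1, so Z = 7.
Z = 7 is nitrogen, so the species is N-13.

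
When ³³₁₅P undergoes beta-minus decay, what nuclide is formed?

Beta-minus decay: mass number changes by +0, atomic number by +1.
A: 33 = 33; Z: 15 + 1 = 16.
Z = 16 is sulfur, so the daughter is ³³₁₆S.

S-33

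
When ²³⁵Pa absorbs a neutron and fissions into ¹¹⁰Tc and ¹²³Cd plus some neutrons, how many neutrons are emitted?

3

Conserve mass number: 236 = 110 + 123 + k, so k = 236 − 233 = 3.
Check atomic number: 91 = 43 + 48 + 0 = 91. ✓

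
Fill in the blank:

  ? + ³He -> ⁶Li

triton

Conserve mass number: A + 3 = 6, so A = 3.
Conserve atomic number: Z + 2 = 3, so Z = 1.
A = 3 and Z = 1 is ³H — a triton.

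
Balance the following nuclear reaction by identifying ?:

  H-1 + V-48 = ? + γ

Cr-49

Conserve mass number: 1 + 48 = A + 0, so A = 49.
Conserve atomic number: 1 + 23 = Z + 0, so Z = 24.
Z = 24 is chromium, so the species is Cr-49.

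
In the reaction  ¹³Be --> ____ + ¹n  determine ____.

Be-12

Conserve mass number: 13 = A + 1, so A = 12.
Conserve atomic number: 4 = Z + 0, so Z = 4.
Z = 4 is beryllium, so the species is ¹²Be.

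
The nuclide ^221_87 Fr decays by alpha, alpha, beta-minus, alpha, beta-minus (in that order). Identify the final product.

Start: (A, Z) = (221, 87).
After α: (217, 85).
After α: (213, 83).
After β⁻: (213, 84).
After α: (209, 82).
After β⁻: (209, 83).
Z = 83 is bismuth.

Bi-209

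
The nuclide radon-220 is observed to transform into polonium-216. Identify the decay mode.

alpha decay

ΔA = 216 − 220 = -4; ΔZ = 84 − 86 = -2.
A drops by 4 and Z drops by 2 — the signature of alpha emission.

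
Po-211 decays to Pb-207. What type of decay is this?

alpha decay

ΔA = 207 − 211 = -4; ΔZ = 82 − 84 = -2.
A drops by 4 and Z drops by 2 — the signature of alpha emission.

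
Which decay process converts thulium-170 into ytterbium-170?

ΔA = 170 − 170 = 0; ΔZ = 70 − 69 = +1.
A is unchanged and Z rises by 1 — a neutron has become a proton (β⁻ decay).

beta-minus decay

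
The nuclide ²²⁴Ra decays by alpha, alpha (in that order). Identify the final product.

Start: (A, Z) = (224, 88).
After α: (220, 86).
After α: (216, 84).
Z = 84 is polonium.

Po-216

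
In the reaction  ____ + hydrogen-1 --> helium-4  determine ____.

triton

Conserve mass number: A + 1 = 4, so A = 3.
Conserve atomic number: Z + 1 = 2, so Z = 1.
A = 3 and Z = 1 is hydrogen-3 — a triton.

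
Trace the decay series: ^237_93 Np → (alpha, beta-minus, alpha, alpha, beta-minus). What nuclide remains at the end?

Start: (A, Z) = (237, 93).
After α: (233, 91).
After β⁻: (233, 92).
After α: (229, 90).
After α: (225, 88).
After β⁻: (225, 89).
Z = 89 is actinium.

Ac-225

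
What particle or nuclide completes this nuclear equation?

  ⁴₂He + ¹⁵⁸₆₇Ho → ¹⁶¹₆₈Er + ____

proton

Conserve mass number: 4 + 158 = 161 + A, so A = 1.
Conserve atomic number: 2 + 67 = 68 + Z, so Z = 1.
A = 1 and Z = 1 is ¹₁H — a proton.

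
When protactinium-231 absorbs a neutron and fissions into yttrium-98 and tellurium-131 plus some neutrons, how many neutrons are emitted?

3

Conserve mass number: 232 = 98 + 131 + k, so k = 232 − 229 = 3.
Check atomic number: 91 = 39 + 52 + 0 = 91. ✓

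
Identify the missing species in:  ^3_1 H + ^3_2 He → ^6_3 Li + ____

gamma ray

Conserve mass number: 3 + 3 = 6 + A, so A = 0.
Conserve atomic number: 1 + 2 = 3 + Z, so Z = 0.
A = 0 and Z = 0 is ^0_0 γ — a gamma ray.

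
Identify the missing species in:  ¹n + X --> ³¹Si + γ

Conserve mass number: 1 + A = 31 + 0, so A = 30.
Conserve atomic number: 0 + Z = 14 + 0, so Z = 14.
Z = 14 is silicon, so the species is ³⁰Si.

Si-30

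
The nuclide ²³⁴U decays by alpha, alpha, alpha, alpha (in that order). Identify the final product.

Start: (A, Z) = (234, 92).
After α: (230, 90).
After α: (226, 88).
After α: (222, 86).
After α: (218, 84).
Z = 84 is polonium.

Po-218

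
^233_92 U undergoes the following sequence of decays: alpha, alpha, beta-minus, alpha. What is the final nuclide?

Start: (A, Z) = (233, 92).
After α: (229, 90).
After α: (225, 88).
After β⁻: (225, 89).
After α: (221, 87).
Z = 87 is francium.

Fr-221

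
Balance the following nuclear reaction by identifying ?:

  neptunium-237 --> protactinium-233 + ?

Conserve mass number: 237 = 233 + A, so A = 4.
Conserve atomic number: 93 = 91 + Z, so Z = 2.
A = 4 and Z = 2 is helium-4 — an alpha particle.

alpha particle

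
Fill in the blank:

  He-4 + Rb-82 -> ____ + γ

Y-86

Conserve mass number: 4 + 82 = A + 0, so A = 86.
Conserve atomic number: 2 + 37 = Z + 0, so Z = 39.
Z = 39 is yttrium, so the species is Y-86.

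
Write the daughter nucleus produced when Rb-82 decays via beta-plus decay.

Beta-plus decay: mass number changes by +0, atomic number by -1.
A: 82 = 82; Z: 37 − 1 = 36.
Z = 36 is krypton, so the daughter is Kr-82.

Kr-82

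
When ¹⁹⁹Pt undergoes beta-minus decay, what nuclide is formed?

Beta-minus decay: mass number changes by +0, atomic number by +1.
A: 199 = 199; Z: 78 + 1 = 79.
Z = 79 is gold, so the daughter is ¹⁹⁹Au.

Au-199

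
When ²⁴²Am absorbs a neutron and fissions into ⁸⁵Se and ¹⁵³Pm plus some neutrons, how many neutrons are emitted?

5

Conserve mass number: 243 = 85 + 153 + k, so k = 243 − 238 = 5.
Check atomic number: 95 = 34 + 61 + 0 = 95. ✓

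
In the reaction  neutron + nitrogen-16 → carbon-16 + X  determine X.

Conserve mass number: 1 + 16 = 16 + A, so A = 1.
Conserve atomic number: 0 + 7 = 6 + Z, so Z = 1.
A = 1 and Z = 1 is hydrogen-1 — a proton.

proton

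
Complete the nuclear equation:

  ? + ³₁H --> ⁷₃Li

Conserve mass number: A + 3 = 7, so A = 4.
Conserve atomic number: Z + 1 = 3, so Z = 2.
A = 4 and Z = 2 is ⁴₂He — an alpha particle.

alpha particle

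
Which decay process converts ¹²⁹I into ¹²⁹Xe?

beta-minus decay

ΔA = 129 − 129 = 0; ΔZ = 54 − 53 = +1.
A is unchanged and Z rises by 1 — a neutron has become a proton (β⁻ decay).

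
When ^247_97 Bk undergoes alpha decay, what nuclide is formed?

Am-243

Alpha decay: mass number changes by -4, atomic number by -2.
A: 247 − 4 = 243; Z: 97 − 2 = 95.
Z = 95 is americium, so the daughter is ^243_95 Am.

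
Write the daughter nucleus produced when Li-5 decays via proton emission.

Proton emission: mass number changes by -1, atomic number by -1.
A: 5 − 1 = 4; Z: 3 − 1 = 2.
Z = 2 is helium, so the daughter is He-4.

He-4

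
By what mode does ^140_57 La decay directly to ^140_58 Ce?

ΔA = 140 − 140 = 0; ΔZ = 58 − 57 = +1.
A is unchanged and Z rises by 1 — a neutron has become a proton (β⁻ decay).

beta-minus decay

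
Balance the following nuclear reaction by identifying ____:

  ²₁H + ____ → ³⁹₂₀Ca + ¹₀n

Conserve mass number: 2 + A = 39 + 1, so A = 38.
Conserve atomic number: 1 + Z = 20 + 0, so Z = 19.
Z = 19 is potassium, so the species is ³⁸₁₉K.

K-38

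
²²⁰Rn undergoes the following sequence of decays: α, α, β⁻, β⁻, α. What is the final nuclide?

Start: (A, Z) = (220, 86).
After α: (216, 84).
After α: (212, 82).
After β⁻: (212, 83).
After β⁻: (212, 84).
After α: (208, 82).
Z = 82 is lead.

Pb-208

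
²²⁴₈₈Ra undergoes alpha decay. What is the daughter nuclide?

Alpha decay: mass number changes by -4, atomic number by -2.
A: 224 − 4 = 220; Z: 88 − 2 = 86.
Z = 86 is radon, so the daughter is ²²⁰₈₆Rn.

Rn-220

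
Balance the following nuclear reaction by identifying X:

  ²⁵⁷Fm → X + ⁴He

Conserve mass number: 257 = A + 4, so A = 253.
Conserve atomic number: 100 = Z + 2, so Z = 98.
Z = 98 is californium, so the species is ²⁵³Cf.

Cf-253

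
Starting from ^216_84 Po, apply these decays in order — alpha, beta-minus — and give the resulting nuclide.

Start: (A, Z) = (216, 84).
After α: (212, 82).
After β⁻: (212, 83).
Z = 83 is bismuth.

Bi-212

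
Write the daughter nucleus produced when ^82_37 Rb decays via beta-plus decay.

Kr-82

Beta-plus decay: mass number changes by +0, atomic number by -1.
A: 82 = 82; Z: 37 − 1 = 36.
Z = 36 is krypton, so the daughter is ^82_36 Kr.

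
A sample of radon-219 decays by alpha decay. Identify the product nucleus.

Po-215

Alpha decay: mass number changes by -4, atomic number by -2.
A: 219 − 4 = 215; Z: 86 − 2 = 84.
Z = 84 is polonium, so the daughter is polonium-215.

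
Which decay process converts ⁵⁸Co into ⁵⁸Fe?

ΔA = 58 − 58 = 0; ΔZ = 26 − 27 = -1.
A is unchanged and Z drops by 1 — a proton has become a neutron (β⁺ emission or electron capture).

beta-plus decay or electron capture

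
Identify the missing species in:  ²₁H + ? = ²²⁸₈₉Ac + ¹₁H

Conserve mass number: 2 + A = 228 + 1, so A = 227.
Conserve atomic number: 1 + Z = 89 + 1, so Z = 89.
Z = 89 is actinium, so the species is ²²⁷₈₉Ac.

Ac-227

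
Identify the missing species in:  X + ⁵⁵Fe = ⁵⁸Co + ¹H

Conserve mass number: A + 55 = 58 + 1, so A = 4.
Conserve atomic number: Z + 26 = 27 + 1, so Z = 2.
A = 4 and Z = 2 is ⁴He — an alpha particle.

alpha particle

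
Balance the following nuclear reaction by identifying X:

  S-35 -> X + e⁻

Conserve mass number: 35 = A + 0, so A = 35.
Conserve atomic number: 16 = Z − 1, so Z = 17.
Z = 17 is chlorine, so the species is Cl-35.

Cl-35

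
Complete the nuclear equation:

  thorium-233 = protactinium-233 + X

beta-minus particle

Conserve mass number: 233 = 233 + A, so A = 0.
Conserve atomic number: 90 = 91 + Z, so Z = -1.
A = 0 and Z = -1 is e⁻ — a beta-minus particle.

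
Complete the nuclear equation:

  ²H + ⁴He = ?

Li-6

Conserve mass number: 2 + 4 = A, so A = 6.
Conserve atomic number: 1 + 2 = Z, so Z = 3.
Z = 3 is lithium, so the species is ⁶Li.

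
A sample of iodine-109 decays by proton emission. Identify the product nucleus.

Proton emission: mass number changes by -1, atomic number by -1.
A: 109 − 1 = 108; Z: 53 − 1 = 52.
Z = 52 is tellurium, so the daughter is tellurium-108.

Te-108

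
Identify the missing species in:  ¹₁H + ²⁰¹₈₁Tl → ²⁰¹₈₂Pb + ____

neutron

Conserve mass number: 1 + 201 = 201 + A, so A = 1.
Conserve atomic number: 1 + 81 = 82 + Z, so Z = 0.
A = 1 and Z = 0 is ¹₀n — a neutron.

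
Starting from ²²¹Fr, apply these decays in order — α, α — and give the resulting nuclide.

Bi-213

Start: (A, Z) = (221, 87).
After α: (217, 85).
After α: (213, 83).
Z = 83 is bismuth.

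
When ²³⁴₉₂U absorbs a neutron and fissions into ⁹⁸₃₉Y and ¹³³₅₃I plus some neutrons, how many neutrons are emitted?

4

Conserve mass number: 235 = 98 + 133 + k, so k = 235 − 231 = 4.
Check atomic number: 92 = 39 + 53 + 0 = 92. ✓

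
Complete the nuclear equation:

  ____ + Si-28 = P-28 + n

Conserve mass number: A + 28 = 28 + 1, so A = 1.
Conserve atomic number: Z + 14 = 15 + 0, so Z = 1.
A = 1 and Z = 1 is H-1 — a proton.

proton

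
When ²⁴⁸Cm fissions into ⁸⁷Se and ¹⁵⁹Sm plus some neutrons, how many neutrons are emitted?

Conserve mass number: 248 = 87 + 159 + k, so k = 248 − 246 = 2.
Check atomic number: 96 = 34 + 62 + 0 = 96. ✓

2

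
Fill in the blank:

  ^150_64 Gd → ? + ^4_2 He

Sm-146

Conserve mass number: 150 = A + 4, so A = 146.
Conserve atomic number: 64 = Z + 2, so Z = 62.
Z = 62 is samarium, so the species is ^146_62 Sm.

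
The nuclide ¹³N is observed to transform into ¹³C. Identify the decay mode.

ΔA = 13 − 13 = 0; ΔZ = 6 − 7 = -1.
A is unchanged and Z drops by 1 — a proton has become a neutron (β⁺ emission or electron capture).

beta-plus decay or electron capture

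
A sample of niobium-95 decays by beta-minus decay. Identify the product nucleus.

Mo-95

Beta-minus decay: mass number changes by +0, atomic number by +1.
A: 95 = 95; Z: 41 + 1 = 42.
Z = 42 is molybdenum, so the daughter is molybdenum-95.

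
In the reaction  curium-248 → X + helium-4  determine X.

Conserve mass number: 248 = A + 4, so A = 244.
Conserve atomic number: 96 = Z + 2, so Z = 94.
Z = 94 is plutonium, so the species is plutonium-244.

Pu-244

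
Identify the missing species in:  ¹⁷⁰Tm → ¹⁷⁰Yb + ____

beta-minus particle

Conserve mass number: 170 = 170 + A, so A = 0.
Conserve atomic number: 69 = 70 + Z, so Z = -1.
A = 0 and Z = -1 is e⁻ — a beta-minus particle.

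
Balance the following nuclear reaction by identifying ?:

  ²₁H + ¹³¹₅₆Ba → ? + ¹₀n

La-132

Conserve mass number: 2 + 131 = A + 1, so A = 132.
Conserve atomic number: 1 + 56 = Z + 0, so Z = 57.
Z = 57 is lanthanum, so the species is ¹³²₅₇La.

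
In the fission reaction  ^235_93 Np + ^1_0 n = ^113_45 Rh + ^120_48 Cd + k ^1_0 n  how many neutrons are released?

3

Conserve mass number: 236 = 113 + 120 + k, so k = 236 − 233 = 3.
Check atomic number: 93 = 45 + 48 + 0 = 93. ✓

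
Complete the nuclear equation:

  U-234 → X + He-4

Th-230

Conserve mass number: 234 = A + 4, so A = 230.
Conserve atomic number: 92 = Z + 2, so Z = 90.
Z = 90 is thorium, so the species is Th-230.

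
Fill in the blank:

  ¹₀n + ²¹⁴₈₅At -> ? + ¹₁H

Po-214

Conserve mass number: 1 + 214 = A + 1, so A = 214.
Conserve atomic number: 0 + 85 = Z + 1, so Z = 84.
Z = 84 is polonium, so the species is ²¹⁴₈₄Po.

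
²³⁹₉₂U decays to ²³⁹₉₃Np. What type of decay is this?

beta-minus decay

ΔA = 239 − 239 = 0; ΔZ = 93 − 92 = +1.
A is unchanged and Z rises by 1 — a neutron has become a proton (β⁻ decay).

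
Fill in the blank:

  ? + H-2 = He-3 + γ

proton

Conserve mass number: A + 2 = 3 + 0, so A = 1.
Conserve atomic number: Z + 1 = 2 + 0, so Z = 1.
A = 1 and Z = 1 is H-1 — a proton.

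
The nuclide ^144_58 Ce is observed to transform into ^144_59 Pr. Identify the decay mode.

ΔA = 144 − 144 = 0; ΔZ = 59 − 58 = +1.
A is unchanged and Z rises by 1 — a neutron has become a proton (β⁻ decay).

beta-minus decay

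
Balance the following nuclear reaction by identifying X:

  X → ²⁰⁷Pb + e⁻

Conserve mass number: A = 207 + 0, so A = 207.
Conserve atomic number: Z = 82 − 1, so Z = 81.
Z = 81 is thallium, so the species is ²⁰⁷Tl.

Tl-207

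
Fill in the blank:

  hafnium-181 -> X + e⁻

Ta-181

Conserve mass number: 181 = A + 0, so A = 181.
Conserve atomic number: 72 = Z − 1, so Z = 73.
Z = 73 is tantalum, so the species is tantalum-181.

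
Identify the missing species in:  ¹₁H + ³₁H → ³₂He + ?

Conserve mass number: 1 + 3 = 3 + A, so A = 1.
Conserve atomic number: 1 + 1 = 2 + Z, so Z = 0.
A = 1 and Z = 0 is ¹₀n — a neutron.

neutron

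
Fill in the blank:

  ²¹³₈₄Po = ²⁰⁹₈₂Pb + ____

Conserve mass number: 213 = 209 + A, so A = 4.
Conserve atomic number: 84 = 82 + Z, so Z = 2.
A = 4 and Z = 2 is ⁴₂He — an alpha particle.

alpha particle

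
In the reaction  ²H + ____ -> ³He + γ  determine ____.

proton

Conserve mass number: 2 + A = 3 + 0, so A = 1.
Conserve atomic number: 1 + Z = 2 + 0, so Z = 1.
A = 1 and Z = 1 is ¹H — a proton.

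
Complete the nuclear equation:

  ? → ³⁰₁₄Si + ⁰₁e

P-30

Conserve mass number: A = 30 + 0, so A = 30.
Conserve atomic number: Z = 14 + 1, so Z = 15.
Z = 15 is phosphorus, so the species is ³⁰₁₅P.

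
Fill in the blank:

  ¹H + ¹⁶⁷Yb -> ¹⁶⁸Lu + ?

gamma ray

Conserve mass number: 1 + 167 = 168 + A, so A = 0.
Conserve atomic number: 1 + 70 = 71 + Z, so Z = 0.
A = 0 and Z = 0 is γ — a gamma ray.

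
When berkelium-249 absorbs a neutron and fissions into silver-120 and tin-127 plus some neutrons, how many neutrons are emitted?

3

Conserve mass number: 250 = 120 + 127 + k, so k = 250 − 247 = 3.
Check atomic number: 97 = 47 + 50 + 0 = 97. ✓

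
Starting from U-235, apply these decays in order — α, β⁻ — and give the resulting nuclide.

Start: (A, Z) = (235, 92).
After α: (231, 90).
After β⁻: (231, 91).
Z = 91 is protactinium.

Pa-231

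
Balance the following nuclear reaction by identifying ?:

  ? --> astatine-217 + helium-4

Conserve mass number: A = 217 + 4, so A = 221.
Conserve atomic number: Z = 85 + 2, so Z = 87.
Z = 87 is francium, so the species is francium-221.

Fr-221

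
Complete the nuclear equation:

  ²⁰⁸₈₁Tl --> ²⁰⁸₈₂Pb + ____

beta-minus particle

Conserve mass number: 208 = 208 + A, so A = 0.
Conserve atomic number: 81 = 82 + Z, so Z = -1.
A = 0 and Z = -1 is ⁰₋₁e — a beta-minus particle.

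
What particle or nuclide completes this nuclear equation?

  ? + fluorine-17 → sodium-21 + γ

alpha particle

Conserve mass number: A + 17 = 21 + 0, so A = 4.
Conserve atomic number: Z + 9 = 11 + 0, so Z = 2.
A = 4 and Z = 2 is helium-4 — an alpha particle.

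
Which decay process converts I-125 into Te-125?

ΔA = 125 − 125 = 0; ΔZ = 52 − 53 = -1.
A is unchanged and Z drops by 1 — a proton has become a neutron (β⁺ emission or electron capture).

beta-plus decay or electron capture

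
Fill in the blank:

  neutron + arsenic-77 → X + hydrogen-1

Conserve mass number: 1 + 77 = A + 1, so A = 77.
Conserve atomic number: 0 + 33 = Z + 1, so Z = 32.
Z = 32 is germanium, so the species is germanium-77.

Ge-77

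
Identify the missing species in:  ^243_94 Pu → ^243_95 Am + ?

beta-minus particle

Conserve mass number: 243 = 243 + A, so A = 0.
Conserve atomic number: 94 = 95 + Z, so Z = -1.
A = 0 and Z = -1 is ^0_-1 e — a beta-minus particle.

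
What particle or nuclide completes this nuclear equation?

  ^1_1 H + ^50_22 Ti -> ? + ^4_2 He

Conserve mass number: 1 + 50 = A + 4, so A = 47.
Conserve atomic number: 1 + 22 = Z + 2, so Z = 21.
Z = 21 is scandium, so the species is ^47_21 Sc.

Sc-47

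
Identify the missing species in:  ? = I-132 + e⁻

Te-132

Conserve mass number: A = 132 + 0, so A = 132.
Conserve atomic number: Z = 53 − 1, so Z = 52.
Z = 52 is tellurium, so the species is Te-132.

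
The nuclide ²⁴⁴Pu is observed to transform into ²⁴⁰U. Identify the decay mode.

ΔA = 240 − 244 = -4; ΔZ = 92 − 94 = -2.
A drops by 4 and Z drops by 2 — the signature of alpha emission.

alpha decay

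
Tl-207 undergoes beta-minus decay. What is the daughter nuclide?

Beta-minus decay: mass number changes by +0, atomic number by +1.
A: 207 = 207; Z: 81 + 1 = 82.
Z = 82 is lead, so the daughter is Pb-207.

Pb-207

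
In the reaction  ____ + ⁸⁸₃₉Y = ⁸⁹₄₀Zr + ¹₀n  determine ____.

Conserve mass number: A + 88 = 89 + 1, so A = 2.
Conserve atomic number: Z + 39 = 40 + 0, so Z = 1.
A = 2 and Z = 1 is ²₁H — a deuteron.

deuteron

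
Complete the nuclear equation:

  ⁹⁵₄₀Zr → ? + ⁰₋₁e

Nb-95

Conserve mass number: 95 = A + 0, so A = 95.
Conserve atomic number: 40 = Z − 1, so Z = 41.
Z = 41 is niobium, so the species is ⁹⁵₄₁Nb.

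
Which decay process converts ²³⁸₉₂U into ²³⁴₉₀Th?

ΔA = 234 − 238 = -4; ΔZ = 90 − 92 = -2.
A drops by 4 and Z drops by 2 — the signature of alpha emission.

alpha decay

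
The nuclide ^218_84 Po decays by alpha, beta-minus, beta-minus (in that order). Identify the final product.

Po-214

Start: (A, Z) = (218, 84).
After α: (214, 82).
After β⁻: (214, 83).
After β⁻: (214, 84).
Z = 84 is polonium.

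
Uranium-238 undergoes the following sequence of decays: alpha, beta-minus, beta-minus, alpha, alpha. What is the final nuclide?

Ra-226

Start: (A, Z) = (238, 92).
After α: (234, 90).
After β⁻: (234, 91).
After β⁻: (234, 92).
After α: (230, 90).
After α: (226, 88).
Z = 88 is radium.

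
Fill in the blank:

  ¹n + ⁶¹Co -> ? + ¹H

Conserve mass number: 1 + 61 = A + 1, so A = 61.
Conserve atomic number: 0 + 27 = Z + 1, so Z = 26.
Z = 26 is iron, so the species is ⁶¹Fe.

Fe-61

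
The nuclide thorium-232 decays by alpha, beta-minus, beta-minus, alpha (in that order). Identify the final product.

Ra-224

Start: (A, Z) = (232, 90).
After α: (228, 88).
After β⁻: (228, 89).
After β⁻: (228, 90).
After α: (224, 88).
Z = 88 is radium.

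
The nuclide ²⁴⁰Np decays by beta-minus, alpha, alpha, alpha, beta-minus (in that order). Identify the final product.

Ac-228

Start: (A, Z) = (240, 93).
After β⁻: (240, 94).
After α: (236, 92).
After α: (232, 90).
After α: (228, 88).
After β⁻: (228, 89).
Z = 89 is actinium.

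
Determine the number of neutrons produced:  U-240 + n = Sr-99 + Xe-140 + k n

2

Conserve mass number: 241 = 99 + 140 + k, so k = 241 − 239 = 2.
Check atomic number: 92 = 38 + 54 + 0 = 92. ✓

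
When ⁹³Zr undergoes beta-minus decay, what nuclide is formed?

Beta-minus decay: mass number changes by +0, atomic number by +1.
A: 93 = 93; Z: 40 + 1 = 41.
Z = 41 is niobium, so the daughter is ⁹³Nb.

Nb-93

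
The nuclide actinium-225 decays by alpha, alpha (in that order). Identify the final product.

At-217

Start: (A, Z) = (225, 89).
After α: (221, 87).
After α: (217, 85).
Z = 85 is astatine.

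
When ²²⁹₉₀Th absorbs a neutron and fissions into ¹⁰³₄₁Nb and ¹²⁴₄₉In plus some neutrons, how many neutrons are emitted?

Conserve mass number: 230 = 103 + 124 + k, so k = 230 − 227 = 3.
Check atomic number: 90 = 41 + 49 + 0 = 90. ✓

3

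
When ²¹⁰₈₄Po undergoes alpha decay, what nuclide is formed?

Pb-206

Alpha decay: mass number changes by -4, atomic number by -2.
A: 210 − 4 = 206; Z: 84 − 2 = 82.
Z = 82 is lead, so the daughter is ²⁰⁶₈₂Pb.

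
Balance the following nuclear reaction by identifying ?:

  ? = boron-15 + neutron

B-16

Conserve mass number: A = 15 + 1, so A = 16.
Conserve atomic number: Z = 5 + 0, so Z = 5.
Z = 5 is boron, so the species is boron-16.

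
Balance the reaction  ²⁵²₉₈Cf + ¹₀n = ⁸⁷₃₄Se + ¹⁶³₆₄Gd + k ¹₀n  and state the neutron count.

3

Conserve mass number: 253 = 87 + 163 + k, so k = 253 − 250 = 3.
Check atomic number: 98 = 34 + 64 + 0 = 98. ✓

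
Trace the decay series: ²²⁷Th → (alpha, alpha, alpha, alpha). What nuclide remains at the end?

Pb-211

Start: (A, Z) = (227, 90).
After α: (223, 88).
After α: (219, 86).
After α: (215, 84).
After α: (211, 82).
Z = 82 is lead.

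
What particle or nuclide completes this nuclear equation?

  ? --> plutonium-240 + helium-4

Conserve mass number: A = 240 + 4, so A = 244.
Conserve atomic number: Z = 94 + 2, so Z = 96.
Z = 96 is curium, so the species is curium-244.

Cm-244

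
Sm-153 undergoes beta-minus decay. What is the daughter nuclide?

Beta-minus decay: mass number changes by +0, atomic number by +1.
A: 153 = 153; Z: 62 + 1 = 63.
Z = 63 is europium, so the daughter is Eu-153.

Eu-153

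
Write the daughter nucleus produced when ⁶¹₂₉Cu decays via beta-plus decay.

Ni-61

Beta-plus decay: mass number changes by +0, atomic number by -1.
A: 61 = 61; Z: 29 − 1 = 28.
Z = 28 is nickel, so the daughter is ⁶¹₂₈Ni.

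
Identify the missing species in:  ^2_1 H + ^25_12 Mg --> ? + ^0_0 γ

Al-27

Conserve mass number: 2 + 25 = A + 0, so A = 27.
Conserve atomic number: 1 + 12 = Z + 0, so Z = 13.
Z = 13 is aluminium, so the species is ^27_13 Al.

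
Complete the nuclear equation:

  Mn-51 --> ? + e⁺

Cr-51

Conserve mass number: 51 = A + 0, so A = 51.
Conserve atomic number: 25 = Z + 1, so Z = 24.
Z = 24 is chromium, so the species is Cr-51.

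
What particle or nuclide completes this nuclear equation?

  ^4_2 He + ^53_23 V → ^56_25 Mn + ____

neutron

Conserve mass number: 4 + 53 = 56 + A, so A = 1.
Conserve atomic number: 2 + 23 = 25 + Z, so Z = 0.
A = 1 and Z = 0 is ^1_0 n — a neutron.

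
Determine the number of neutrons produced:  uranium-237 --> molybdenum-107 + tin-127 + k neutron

3

Conserve mass number: 237 = 107 + 127 + k, so k = 237 − 234 = 3.
Check atomic number: 92 = 42 + 50 + 0 = 92. ✓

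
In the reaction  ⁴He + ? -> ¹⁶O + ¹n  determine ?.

Conserve mass number: 4 + A = 16 + 1, so A = 13.
Conserve atomic number: 2 + Z = 8 + 0, so Z = 6.
Z = 6 is carbon, so the species is ¹³C.

C-13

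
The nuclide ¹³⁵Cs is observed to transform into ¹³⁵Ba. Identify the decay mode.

beta-minus decay

ΔA = 135 − 135 = 0; ΔZ = 56 − 55 = +1.
A is unchanged and Z rises by 1 — a neutron has become a proton (β⁻ decay).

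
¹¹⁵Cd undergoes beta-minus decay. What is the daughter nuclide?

Beta-minus decay: mass number changes by +0, atomic number by +1.
A: 115 = 115; Z: 48 + 1 = 49.
Z = 49 is indium, so the daughter is ¹¹⁵In.

In-115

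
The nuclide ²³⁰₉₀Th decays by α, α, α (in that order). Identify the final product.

Start: (A, Z) = (230, 90).
After α: (226, 88).
After α: (222, 86).
After α: (218, 84).
Z = 84 is polonium.

Po-218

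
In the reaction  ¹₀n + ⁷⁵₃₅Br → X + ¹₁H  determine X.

Se-75

Conserve mass number: 1 + 75 = A + 1, so A = 75.
Conserve atomic number: 0 + 35 = Z + 1, so Z = 34.
Z = 34 is selenium, so the species is ⁷⁵₃₄Se.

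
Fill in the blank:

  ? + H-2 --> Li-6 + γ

alpha particle

Conserve mass number: A + 2 = 6 + 0, so A = 4.
Conserve atomic number: Z + 1 = 3 + 0, so Z = 2.
A = 4 and Z = 2 is He-4 — an alpha particle.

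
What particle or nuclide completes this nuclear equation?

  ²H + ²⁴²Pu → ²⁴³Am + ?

Conserve mass number: 2 + 242 = 243 + A, so A = 1.
Conserve atomic number: 1 + 94 = 95 + Z, so Z = 0.
A = 1 and Z = 0 is ¹n — a neutron.

neutron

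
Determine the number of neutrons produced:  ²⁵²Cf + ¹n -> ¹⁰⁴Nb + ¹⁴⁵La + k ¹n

Conserve mass number: 253 = 104 + 145 + k, so k = 253 − 249 = 4.
Check atomic number: 98 = 41 + 57 + 0 = 98. ✓

4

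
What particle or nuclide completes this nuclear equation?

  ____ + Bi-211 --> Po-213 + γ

Conserve mass number: A + 211 = 213 + 0, so A = 2.
Conserve atomic number: Z + 83 = 84 + 0, so Z = 1.
A = 2 and Z = 1 is H-2 — a deuteron.

deuteron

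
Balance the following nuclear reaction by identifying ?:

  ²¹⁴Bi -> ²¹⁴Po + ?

beta-minus particle

Conserve mass number: 214 = 214 + A, so A = 0.
Conserve atomic number: 83 = 84 + Z, so Z = -1.
A = 0 and Z = -1 is e⁻ — a beta-minus particle.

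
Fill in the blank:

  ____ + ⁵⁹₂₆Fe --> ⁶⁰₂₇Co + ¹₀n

deuteron

Conserve mass number: A + 59 = 60 + 1, so A = 2.
Conserve atomic number: Z + 26 = 27 + 0, so Z = 1.
A = 2 and Z = 1 is ²₁H — a deuteron.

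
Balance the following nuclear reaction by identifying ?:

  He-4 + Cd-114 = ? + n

Sn-117

Conserve mass number: 4 + 114 = A + 1, so A = 117.
Conserve atomic number: 2 + 48 = Z + 0, so Z = 50.
Z = 50 is tin, so the species is Sn-117.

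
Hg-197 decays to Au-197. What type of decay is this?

ΔA = 197 − 197 = 0; ΔZ = 79 − 80 = -1.
A is unchanged and Z drops by 1 — a proton has become a neutron (β⁺ emission or electron capture).

beta-plus decay or electron capture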